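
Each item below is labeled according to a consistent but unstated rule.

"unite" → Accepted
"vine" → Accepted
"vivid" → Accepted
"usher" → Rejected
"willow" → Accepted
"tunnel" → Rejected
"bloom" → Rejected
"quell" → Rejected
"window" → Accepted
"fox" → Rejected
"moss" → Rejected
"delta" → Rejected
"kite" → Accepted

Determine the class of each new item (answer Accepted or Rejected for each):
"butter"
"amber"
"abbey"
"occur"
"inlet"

Checking candidate rules against both groups, what survives is: contains 'i'.
"butter": Rejected (no 'i').
"amber": Rejected (no 'i').
"abbey": Rejected (no 'i').
"occur": Rejected (no 'i').
"inlet": Accepted (has 'i').

Rejected, Rejected, Rejected, Rejected, Accepted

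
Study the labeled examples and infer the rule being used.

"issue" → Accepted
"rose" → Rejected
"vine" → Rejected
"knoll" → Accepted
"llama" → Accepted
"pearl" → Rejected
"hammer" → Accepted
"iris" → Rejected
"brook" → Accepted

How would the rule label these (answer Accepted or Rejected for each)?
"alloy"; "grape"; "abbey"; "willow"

Rule: has a double letter. This holds for each 'Accepted' example and fails for each 'Rejected' one.
"alloy": 'll' doubled — fits, so Accepted.
"grape": no doubled letter — does not fit, so Rejected.
"abbey": 'bb' doubled — fits, so Accepted.
"willow": 'll' doubled — fits, so Accepted.

Accepted, Rejected, Accepted, Accepted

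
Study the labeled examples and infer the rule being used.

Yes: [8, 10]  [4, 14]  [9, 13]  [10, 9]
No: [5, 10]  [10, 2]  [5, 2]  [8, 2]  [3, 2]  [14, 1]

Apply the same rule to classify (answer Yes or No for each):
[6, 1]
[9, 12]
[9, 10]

All 'Yes' examples share one property — sum ≥ 18 — and every 'No' example lacks it.
[6, 1]: 6+1 = 7, does not satisfy this → No.
[9, 12]: 9+12 = 21, fits → Yes.
[9, 10]: 9+10 = 19, fits → Yes.

No, Yes, Yes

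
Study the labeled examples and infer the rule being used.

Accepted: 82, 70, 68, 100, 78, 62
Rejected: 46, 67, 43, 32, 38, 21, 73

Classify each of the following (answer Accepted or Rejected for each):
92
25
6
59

The simplest hypothesis consistent with all the labels is: even AND at least 62.

Accepted, Rejected, Rejected, Rejected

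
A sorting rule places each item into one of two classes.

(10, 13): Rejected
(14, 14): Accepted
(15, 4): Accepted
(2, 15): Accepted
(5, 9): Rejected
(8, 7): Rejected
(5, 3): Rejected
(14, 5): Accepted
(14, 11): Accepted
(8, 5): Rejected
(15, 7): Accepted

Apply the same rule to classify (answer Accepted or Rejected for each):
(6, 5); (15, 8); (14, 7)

The simplest hypothesis consistent with all the labels is: max ≥ 14.

Rejected, Accepted, Accepted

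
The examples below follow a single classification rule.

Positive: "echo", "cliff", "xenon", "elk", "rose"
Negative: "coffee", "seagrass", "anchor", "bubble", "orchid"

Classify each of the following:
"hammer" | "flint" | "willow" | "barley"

Negative, Positive, Negative, Negative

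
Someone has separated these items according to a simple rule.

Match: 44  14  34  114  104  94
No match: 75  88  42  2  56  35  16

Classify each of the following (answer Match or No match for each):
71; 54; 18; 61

No match, Match, No match, No match

A rule that fits every label: ends in digit 4 — true of each 'Match' example, false of each 'No match' one.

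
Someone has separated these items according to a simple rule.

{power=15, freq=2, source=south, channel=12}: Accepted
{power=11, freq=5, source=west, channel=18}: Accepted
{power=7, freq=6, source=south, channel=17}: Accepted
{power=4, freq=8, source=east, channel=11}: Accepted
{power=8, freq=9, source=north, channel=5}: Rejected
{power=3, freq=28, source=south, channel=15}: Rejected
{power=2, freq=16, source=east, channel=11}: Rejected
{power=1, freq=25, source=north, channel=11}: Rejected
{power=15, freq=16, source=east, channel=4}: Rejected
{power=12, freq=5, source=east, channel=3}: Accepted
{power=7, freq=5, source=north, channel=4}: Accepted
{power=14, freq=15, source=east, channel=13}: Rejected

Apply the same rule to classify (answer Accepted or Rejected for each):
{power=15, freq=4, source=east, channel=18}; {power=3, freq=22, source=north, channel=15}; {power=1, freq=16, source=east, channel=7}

The classifier is using: freq ≤ 8.

Accepted, Rejected, Rejected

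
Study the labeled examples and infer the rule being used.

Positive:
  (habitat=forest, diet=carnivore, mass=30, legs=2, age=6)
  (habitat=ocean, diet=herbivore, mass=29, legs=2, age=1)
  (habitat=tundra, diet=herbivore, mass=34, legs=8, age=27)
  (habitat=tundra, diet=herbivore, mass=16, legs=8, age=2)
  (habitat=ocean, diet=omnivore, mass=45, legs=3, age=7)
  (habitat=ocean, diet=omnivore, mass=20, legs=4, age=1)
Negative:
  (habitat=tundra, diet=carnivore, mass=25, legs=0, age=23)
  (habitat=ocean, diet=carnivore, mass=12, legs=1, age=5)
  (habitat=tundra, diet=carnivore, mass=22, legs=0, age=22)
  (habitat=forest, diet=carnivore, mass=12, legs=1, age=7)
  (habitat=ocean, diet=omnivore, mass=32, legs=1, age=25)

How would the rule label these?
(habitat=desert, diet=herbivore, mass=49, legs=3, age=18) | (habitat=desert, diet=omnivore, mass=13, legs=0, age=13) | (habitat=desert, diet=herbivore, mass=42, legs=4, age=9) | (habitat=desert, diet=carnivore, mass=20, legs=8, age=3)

The pattern is that an item is 'Positive' exactly when: legs ≥ 2.
(habitat=desert, diet=herbivore, mass=49, legs=3, age=18): Positive (legs = 3). (habitat=desert, diet=omnivore, mass=13, legs=0, age=13): Negative (legs = 0). (habitat=desert, diet=herbivore, mass=42, legs=4, age=9): Positive (legs = 4). (habitat=desert, diet=carnivore, mass=20, legs=8, age=3): Positive (legs = 8).

Positive, Negative, Positive, Positive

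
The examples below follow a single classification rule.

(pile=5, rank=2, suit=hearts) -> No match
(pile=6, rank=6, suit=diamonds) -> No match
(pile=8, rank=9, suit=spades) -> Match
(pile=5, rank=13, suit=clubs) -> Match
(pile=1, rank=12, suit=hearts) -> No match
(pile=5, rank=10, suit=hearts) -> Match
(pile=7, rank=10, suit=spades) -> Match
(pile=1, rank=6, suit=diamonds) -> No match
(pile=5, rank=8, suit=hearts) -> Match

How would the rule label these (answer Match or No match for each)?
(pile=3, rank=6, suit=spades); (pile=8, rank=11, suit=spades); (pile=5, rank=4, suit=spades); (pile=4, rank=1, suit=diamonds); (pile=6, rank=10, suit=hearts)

No match, Match, No match, No match, Match

The rule appears to be: pile ≥ 5 AND rank ≥ 8.
(pile=3, rank=6, suit=spades): pile = 3, rank = 6 — does not pass, so No match. (pile=8, rank=11, suit=spades): pile = 8, rank = 11 — checks out, so Match. (pile=5, rank=4, suit=spades): pile = 5, rank = 4 — does not pass, so No match. (pile=4, rank=1, suit=diamonds): pile = 4, rank = 1 — does not pass, so No match. (pile=6, rank=10, suit=hearts): pile = 6, rank = 10 — checks out, so Match.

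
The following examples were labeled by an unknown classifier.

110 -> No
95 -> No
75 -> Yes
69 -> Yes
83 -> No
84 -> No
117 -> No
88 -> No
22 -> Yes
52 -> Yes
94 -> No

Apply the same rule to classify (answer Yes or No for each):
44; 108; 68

Yes, No, Yes

A rule that fits every label: at most 75 — true of each 'Yes' example, false of each 'No' one.
44: Yes (44 ≤ 75).
108: No (108 > 75).
68: Yes (68 ≤ 75).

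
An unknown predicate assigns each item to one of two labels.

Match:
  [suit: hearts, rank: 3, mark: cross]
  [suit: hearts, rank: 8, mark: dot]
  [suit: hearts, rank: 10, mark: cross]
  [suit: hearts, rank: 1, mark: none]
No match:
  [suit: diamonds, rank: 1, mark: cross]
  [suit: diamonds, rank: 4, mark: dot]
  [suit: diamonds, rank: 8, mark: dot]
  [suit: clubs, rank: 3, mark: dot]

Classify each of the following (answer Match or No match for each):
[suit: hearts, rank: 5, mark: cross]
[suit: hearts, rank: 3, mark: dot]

Match, Match

All 'Match' examples share one property — suit is hearts — and every 'No match' example lacks it.
[suit: hearts, rank: 5, mark: cross]: suit is hearts, meets the rule → Match.
[suit: hearts, rank: 3, mark: dot]: suit is hearts, meets the rule → Match.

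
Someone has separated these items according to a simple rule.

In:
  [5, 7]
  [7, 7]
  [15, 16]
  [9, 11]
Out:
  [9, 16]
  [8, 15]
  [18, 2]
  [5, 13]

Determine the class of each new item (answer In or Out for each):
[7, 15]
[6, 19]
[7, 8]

Out, Out, In

A rule that fits every label: |first − second| ≤ 2 — true of each 'In' example, false of each 'Out' one.
[7, 15] — |7−15| = 8, hence Out.
[6, 19] — |6−19| = 13, hence Out.
[7, 8] — |7−8| = 1, hence In.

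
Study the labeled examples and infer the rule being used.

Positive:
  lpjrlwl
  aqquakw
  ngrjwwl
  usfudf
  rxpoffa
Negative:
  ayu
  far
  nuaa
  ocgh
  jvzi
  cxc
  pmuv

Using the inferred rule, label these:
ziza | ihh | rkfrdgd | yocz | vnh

Every 'Positive' example satisfies: length ≥ 6. None of the 'Negative' examples do.
Negative: ziza, since length 4. Negative: ihh, since length 3. Positive: rkfrdgd, since length 7. Negative: yocz, since length 4. Negative: vnh, since length 3.

Negative, Negative, Positive, Negative, Negative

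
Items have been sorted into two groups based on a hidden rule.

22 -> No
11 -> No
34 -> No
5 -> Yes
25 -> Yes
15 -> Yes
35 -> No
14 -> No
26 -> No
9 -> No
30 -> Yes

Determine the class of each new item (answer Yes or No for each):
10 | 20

Rule: multiple of 5 AND at most 30. This holds for each 'Yes' example and fails for each 'No' one.
10: 10 = 5·2, 10 ≤ 30 — has this property, so Yes. 20: 20 = 5·4, 20 ≤ 30 — has this property, so Yes.

Yes, Yes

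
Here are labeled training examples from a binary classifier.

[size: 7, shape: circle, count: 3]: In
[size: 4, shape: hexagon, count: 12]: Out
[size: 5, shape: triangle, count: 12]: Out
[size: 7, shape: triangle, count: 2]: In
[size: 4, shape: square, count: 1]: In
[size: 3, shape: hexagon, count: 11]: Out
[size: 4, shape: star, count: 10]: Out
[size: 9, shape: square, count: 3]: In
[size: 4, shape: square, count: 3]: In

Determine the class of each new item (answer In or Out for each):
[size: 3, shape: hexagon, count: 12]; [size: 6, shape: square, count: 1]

Rule: count ≤ 3. This holds for each 'In' example and fails for each 'Out' one.
[size: 3, shape: hexagon, count: 12] → count = 12 → Out.
[size: 6, shape: square, count: 1] → count = 1 → In.

Out, In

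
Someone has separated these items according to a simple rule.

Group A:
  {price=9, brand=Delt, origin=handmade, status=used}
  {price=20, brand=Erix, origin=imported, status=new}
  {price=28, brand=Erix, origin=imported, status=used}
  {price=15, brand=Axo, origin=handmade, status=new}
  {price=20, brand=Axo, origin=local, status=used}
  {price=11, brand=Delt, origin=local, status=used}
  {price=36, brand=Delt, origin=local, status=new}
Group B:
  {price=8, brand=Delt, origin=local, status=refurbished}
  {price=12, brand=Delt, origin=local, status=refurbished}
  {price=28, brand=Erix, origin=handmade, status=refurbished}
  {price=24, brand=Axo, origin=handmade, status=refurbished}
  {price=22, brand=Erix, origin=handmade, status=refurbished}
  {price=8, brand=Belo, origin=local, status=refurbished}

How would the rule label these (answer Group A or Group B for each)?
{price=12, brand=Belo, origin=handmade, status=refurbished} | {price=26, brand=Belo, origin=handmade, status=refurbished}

Group B, Group B

Rule: status is not refurbished. This holds for each 'Group A' example and fails for each 'Group B' one.
{price=12, brand=Belo, origin=handmade, status=refurbished}: Group B (status is refurbished).
{price=26, brand=Belo, origin=handmade, status=refurbished}: Group B (status is refurbished).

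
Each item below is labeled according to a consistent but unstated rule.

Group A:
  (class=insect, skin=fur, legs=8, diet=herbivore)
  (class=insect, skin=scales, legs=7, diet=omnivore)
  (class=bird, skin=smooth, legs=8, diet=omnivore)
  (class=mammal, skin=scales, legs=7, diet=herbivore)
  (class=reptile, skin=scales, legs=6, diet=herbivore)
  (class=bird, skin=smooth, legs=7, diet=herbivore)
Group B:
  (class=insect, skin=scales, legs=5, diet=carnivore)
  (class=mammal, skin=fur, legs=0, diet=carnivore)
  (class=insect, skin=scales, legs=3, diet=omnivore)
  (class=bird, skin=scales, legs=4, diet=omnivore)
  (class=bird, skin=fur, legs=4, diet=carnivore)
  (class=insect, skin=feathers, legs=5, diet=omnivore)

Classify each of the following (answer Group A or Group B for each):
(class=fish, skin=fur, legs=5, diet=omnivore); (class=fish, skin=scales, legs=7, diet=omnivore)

The distinguishing property — legs ≥ 6 — holds for all the 'Group A' cases and none of the 'Group B' cases.
(class=fish, skin=fur, legs=5, diet=omnivore) → legs = 5 → Group B. (class=fish, skin=scales, legs=7, diet=omnivore) → legs = 7 → Group A.

Group B, Group A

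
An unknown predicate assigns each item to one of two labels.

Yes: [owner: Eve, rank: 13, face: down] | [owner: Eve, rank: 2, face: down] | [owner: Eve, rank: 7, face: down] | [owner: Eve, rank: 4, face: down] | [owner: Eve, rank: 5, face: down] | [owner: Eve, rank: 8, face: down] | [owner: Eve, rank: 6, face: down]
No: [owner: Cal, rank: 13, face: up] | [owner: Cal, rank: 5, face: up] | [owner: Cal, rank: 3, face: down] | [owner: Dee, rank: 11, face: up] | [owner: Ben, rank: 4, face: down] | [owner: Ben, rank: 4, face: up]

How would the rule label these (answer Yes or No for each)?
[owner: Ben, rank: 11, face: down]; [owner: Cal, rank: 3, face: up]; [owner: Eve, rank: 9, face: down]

No, No, Yes

The common property of the 'Yes' items is: owner is Eve. No 'No' item has it.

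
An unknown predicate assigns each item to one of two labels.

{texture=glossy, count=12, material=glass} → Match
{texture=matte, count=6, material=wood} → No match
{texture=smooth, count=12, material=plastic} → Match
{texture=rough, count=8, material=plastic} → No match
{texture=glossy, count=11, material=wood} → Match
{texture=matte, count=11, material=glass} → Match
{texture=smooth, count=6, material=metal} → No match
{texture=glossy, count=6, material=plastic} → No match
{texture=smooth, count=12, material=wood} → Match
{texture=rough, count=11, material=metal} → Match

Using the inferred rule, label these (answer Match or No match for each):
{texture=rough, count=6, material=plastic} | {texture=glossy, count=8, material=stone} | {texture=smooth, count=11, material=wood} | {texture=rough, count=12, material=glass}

No match, No match, Match, Match

The common property of the 'Match' items is: count ≥ 11. No 'No match' item has it.
{texture=rough, count=6, material=plastic}: count = 6, fails the rule → No match.
{texture=glossy, count=8, material=stone}: count = 8, fails the rule → No match.
{texture=smooth, count=11, material=wood}: count = 11, matches → Match.
{texture=rough, count=12, material=glass}: count = 12, matches → Match.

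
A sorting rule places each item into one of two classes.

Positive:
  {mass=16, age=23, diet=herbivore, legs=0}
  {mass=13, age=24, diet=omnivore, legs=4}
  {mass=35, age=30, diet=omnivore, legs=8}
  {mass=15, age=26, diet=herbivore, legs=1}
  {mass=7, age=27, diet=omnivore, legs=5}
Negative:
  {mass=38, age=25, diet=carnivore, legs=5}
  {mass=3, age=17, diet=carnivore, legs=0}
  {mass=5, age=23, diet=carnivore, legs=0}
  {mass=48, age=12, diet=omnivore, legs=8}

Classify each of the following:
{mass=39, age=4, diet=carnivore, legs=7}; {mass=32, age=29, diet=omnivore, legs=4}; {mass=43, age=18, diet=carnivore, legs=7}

Negative, Positive, Negative

'Positive' ⟺ mass ≥ 7 AND mass ≤ 35.
{mass=39, age=4, diet=carnivore, legs=7}: Negative (mass = 39).
{mass=32, age=29, diet=omnivore, legs=4}: Positive (mass = 32).
{mass=43, age=18, diet=carnivore, legs=7}: Negative (mass = 43).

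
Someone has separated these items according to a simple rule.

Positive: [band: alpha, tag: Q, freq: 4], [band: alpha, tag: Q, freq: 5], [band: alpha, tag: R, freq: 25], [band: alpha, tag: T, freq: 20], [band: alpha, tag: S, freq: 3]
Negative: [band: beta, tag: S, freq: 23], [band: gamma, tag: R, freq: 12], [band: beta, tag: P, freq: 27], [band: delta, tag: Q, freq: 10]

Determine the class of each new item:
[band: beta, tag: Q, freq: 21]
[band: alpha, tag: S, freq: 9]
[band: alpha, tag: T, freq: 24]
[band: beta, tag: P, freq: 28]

Negative, Positive, Positive, Negative

The pattern is that an item is 'Positive' exactly when: band is alpha.
[band: beta, tag: Q, freq: 21]: band is beta, lacks this property → Negative.
[band: alpha, tag: S, freq: 9]: band is alpha, meets the rule → Positive.
[band: alpha, tag: T, freq: 24]: band is alpha, meets the rule → Positive.
[band: beta, tag: P, freq: 28]: band is beta, lacks this property → Negative.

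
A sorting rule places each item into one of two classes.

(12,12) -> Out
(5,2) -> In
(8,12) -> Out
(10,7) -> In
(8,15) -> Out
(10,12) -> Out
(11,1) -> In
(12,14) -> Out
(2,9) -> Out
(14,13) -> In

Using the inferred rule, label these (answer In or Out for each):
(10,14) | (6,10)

Out, Out

Every 'In' example satisfies: first > second. None of the 'Out' examples do.
Out: (10,14), since 10 < 14.
Out: (6,10), since 6 < 10.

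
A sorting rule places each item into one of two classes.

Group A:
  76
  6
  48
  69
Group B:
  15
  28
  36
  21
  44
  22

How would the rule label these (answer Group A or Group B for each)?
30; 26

Group B, Group B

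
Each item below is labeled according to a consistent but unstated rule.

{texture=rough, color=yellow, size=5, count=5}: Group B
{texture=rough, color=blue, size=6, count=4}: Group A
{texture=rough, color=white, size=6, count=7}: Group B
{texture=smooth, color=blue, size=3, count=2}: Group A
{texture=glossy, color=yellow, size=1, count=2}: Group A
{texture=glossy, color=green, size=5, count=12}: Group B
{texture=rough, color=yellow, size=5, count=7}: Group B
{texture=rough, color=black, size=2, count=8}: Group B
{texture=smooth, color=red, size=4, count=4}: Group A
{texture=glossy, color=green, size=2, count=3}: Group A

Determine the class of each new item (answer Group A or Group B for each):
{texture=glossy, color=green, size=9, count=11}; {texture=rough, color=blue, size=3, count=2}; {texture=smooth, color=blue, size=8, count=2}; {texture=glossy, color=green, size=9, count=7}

Group B, Group A, Group A, Group B

The pattern is that an item is 'Group A' exactly when: count ≤ 4.
{texture=glossy, color=green, size=9, count=11}: count = 11, doesn't qualify → Group B. {texture=rough, color=blue, size=3, count=2}: count = 2, meets the rule → Group A. {texture=smooth, color=blue, size=8, count=2}: count = 2, meets the rule → Group A. {texture=glossy, color=green, size=9, count=7}: count = 7, doesn't qualify → Group B.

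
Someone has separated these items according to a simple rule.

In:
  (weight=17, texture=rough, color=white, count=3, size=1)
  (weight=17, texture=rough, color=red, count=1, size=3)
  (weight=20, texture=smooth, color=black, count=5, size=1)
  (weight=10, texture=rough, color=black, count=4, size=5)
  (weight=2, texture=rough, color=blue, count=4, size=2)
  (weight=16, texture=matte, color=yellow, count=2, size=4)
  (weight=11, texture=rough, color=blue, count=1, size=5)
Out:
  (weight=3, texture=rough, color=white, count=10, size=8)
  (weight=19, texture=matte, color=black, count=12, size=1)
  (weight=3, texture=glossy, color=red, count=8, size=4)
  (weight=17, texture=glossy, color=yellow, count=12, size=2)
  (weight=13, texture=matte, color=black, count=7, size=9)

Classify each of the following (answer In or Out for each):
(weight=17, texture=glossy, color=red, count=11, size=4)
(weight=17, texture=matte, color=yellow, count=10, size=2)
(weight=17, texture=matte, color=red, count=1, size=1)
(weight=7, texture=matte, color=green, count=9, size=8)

Out, Out, In, Out

'In' ⟺ count ≤ 5.
(weight=17, texture=glossy, color=red, count=11, size=4): count = 11 — fails the rule, so Out.
(weight=17, texture=matte, color=yellow, count=10, size=2): count = 10 — fails the rule, so Out.
(weight=17, texture=matte, color=red, count=1, size=1): count = 1 — has this property, so In.
(weight=7, texture=matte, color=green, count=9, size=8): count = 9 — fails the rule, so Out.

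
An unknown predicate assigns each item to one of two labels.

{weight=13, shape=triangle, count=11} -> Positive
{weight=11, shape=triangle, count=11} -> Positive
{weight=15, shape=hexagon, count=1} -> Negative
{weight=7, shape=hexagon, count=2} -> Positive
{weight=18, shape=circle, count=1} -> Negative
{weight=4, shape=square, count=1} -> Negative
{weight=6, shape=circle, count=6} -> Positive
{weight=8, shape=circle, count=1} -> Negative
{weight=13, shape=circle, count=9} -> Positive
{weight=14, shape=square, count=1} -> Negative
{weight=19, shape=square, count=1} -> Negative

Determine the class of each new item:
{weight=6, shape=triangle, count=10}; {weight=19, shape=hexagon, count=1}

Positive, Negative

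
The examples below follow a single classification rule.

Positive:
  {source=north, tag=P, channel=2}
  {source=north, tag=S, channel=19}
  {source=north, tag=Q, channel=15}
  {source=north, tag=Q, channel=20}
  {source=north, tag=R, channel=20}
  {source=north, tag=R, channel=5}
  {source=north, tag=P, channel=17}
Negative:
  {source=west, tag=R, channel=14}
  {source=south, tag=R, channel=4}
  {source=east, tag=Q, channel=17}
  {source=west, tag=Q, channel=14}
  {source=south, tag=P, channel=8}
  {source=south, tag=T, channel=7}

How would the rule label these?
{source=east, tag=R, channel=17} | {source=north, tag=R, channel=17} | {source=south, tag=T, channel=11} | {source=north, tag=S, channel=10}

Negative, Positive, Negative, Positive

The distinguishing property — source is north — holds for all the 'Positive' cases and none of the 'Negative' cases.
{source=east, tag=R, channel=17}: source is east — does not pass, so Negative.
{source=north, tag=R, channel=17}: source is north — meets the rule, so Positive.
{source=south, tag=T, channel=11}: source is south — does not pass, so Negative.
{source=north, tag=S, channel=10}: source is north — meets the rule, so Positive.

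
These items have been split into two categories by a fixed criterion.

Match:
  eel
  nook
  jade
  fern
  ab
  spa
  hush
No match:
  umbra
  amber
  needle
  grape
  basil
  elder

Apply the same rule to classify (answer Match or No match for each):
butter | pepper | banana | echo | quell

No match, No match, No match, Match, No match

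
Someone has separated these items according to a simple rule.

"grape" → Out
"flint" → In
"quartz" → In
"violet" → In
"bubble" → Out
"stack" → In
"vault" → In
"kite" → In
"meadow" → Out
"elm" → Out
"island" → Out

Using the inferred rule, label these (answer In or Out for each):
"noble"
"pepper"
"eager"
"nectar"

Every 'In' example satisfies: contains 't'. None of the 'Out' examples do.
"noble" → no 't' → Out. "pepper" → no 't' → Out. "eager" → no 't' → Out. "nectar" → has 't' → In.

Out, Out, Out, In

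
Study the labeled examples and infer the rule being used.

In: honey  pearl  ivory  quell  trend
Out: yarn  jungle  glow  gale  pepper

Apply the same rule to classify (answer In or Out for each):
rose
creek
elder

Out, In, In

Rule: odd length. This holds for each 'In' example and fails for each 'Out' one.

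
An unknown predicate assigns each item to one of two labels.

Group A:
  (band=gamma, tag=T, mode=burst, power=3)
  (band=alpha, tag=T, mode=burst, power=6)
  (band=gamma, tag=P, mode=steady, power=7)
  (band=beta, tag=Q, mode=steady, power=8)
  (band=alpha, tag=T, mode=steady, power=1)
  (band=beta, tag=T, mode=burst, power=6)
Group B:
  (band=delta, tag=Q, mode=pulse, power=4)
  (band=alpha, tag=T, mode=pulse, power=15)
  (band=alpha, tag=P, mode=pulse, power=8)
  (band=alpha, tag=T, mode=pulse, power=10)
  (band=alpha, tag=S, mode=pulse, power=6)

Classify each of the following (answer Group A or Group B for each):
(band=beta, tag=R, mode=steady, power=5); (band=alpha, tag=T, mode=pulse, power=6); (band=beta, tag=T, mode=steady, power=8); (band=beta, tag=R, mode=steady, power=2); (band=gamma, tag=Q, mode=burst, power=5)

Rule: mode is not pulse. This holds for each 'Group A' example and fails for each 'Group B' one.
(band=beta, tag=R, mode=steady, power=5) — mode is steady, hence Group A.
(band=alpha, tag=T, mode=pulse, power=6) — mode is pulse, hence Group B.
(band=beta, tag=T, mode=steady, power=8) — mode is steady, hence Group A.
(band=beta, tag=R, mode=steady, power=2) — mode is steady, hence Group A.
(band=gamma, tag=Q, mode=burst, power=5) — mode is burst, hence Group A.

Group A, Group B, Group A, Group A, Group A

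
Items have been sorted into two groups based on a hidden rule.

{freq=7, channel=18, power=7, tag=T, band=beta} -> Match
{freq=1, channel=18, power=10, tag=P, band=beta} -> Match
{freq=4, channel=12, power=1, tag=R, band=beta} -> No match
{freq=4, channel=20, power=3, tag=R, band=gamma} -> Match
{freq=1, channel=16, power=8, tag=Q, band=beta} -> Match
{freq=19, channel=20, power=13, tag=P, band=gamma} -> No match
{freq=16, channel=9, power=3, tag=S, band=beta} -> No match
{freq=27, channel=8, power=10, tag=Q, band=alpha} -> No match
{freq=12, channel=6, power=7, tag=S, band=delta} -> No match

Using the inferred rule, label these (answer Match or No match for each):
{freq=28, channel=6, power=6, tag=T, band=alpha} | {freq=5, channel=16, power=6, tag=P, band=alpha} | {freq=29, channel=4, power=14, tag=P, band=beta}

The classifier is using: freq ≤ 7 AND power ≥ 3.

No match, Match, No match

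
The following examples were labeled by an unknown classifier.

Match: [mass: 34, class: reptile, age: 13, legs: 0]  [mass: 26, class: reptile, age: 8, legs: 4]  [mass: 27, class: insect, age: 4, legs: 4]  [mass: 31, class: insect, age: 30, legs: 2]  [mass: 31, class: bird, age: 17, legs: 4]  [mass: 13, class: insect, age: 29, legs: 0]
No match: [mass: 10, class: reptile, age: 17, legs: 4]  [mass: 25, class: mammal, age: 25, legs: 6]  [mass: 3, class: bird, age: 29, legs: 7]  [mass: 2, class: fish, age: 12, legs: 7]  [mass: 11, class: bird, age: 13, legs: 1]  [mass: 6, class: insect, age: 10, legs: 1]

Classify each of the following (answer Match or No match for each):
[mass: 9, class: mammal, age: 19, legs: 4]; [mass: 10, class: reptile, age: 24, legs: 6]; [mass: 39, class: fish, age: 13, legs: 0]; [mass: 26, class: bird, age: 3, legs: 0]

Rule: legs ≤ 4 AND mass ≥ 13. This holds for each 'Match' example and fails for each 'No match' one.
No match: [mass: 9, class: mammal, age: 19, legs: 4], since legs = 4, mass = 9. No match: [mass: 10, class: reptile, age: 24, legs: 6], since legs = 6, mass = 10. Match: [mass: 39, class: fish, age: 13, legs: 0], since legs = 0, mass = 39. Match: [mass: 26, class: bird, age: 3, legs: 0], since legs = 0, mass = 26.

No match, No match, Match, Match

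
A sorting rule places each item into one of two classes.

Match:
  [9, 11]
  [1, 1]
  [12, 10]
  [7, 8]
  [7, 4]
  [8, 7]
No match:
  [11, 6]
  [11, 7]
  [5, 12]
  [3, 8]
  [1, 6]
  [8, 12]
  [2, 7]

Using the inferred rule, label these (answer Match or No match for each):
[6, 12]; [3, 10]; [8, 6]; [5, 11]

A rule that fits every label: |first − second| ≤ 3 — true of each 'Match' example, false of each 'No match' one.

No match, No match, Match, No match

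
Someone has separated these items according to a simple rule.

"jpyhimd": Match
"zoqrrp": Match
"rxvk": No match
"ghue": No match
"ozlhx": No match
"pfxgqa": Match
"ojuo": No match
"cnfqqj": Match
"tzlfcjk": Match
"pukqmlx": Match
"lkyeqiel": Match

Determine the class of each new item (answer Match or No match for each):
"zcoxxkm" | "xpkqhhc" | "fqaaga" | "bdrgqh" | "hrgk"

Match, Match, Match, Match, No match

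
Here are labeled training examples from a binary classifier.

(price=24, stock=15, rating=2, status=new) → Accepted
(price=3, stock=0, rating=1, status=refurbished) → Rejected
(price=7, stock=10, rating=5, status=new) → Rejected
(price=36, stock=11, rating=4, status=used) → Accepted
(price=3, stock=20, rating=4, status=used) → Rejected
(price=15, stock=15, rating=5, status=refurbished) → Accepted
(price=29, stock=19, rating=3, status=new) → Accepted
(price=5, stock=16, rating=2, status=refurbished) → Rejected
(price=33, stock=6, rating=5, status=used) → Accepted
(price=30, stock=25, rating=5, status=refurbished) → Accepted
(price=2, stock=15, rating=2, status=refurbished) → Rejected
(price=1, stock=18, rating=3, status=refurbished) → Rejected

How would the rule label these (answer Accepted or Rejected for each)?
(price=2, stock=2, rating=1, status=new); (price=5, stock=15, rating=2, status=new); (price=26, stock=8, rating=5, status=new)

Rejected, Rejected, Accepted

The rule appears to be: price ≥ 15.
(price=2, stock=2, rating=1, status=new): Rejected (price = 2). (price=5, stock=15, rating=2, status=new): Rejected (price = 5). (price=26, stock=8, rating=5, status=new): Accepted (price = 26).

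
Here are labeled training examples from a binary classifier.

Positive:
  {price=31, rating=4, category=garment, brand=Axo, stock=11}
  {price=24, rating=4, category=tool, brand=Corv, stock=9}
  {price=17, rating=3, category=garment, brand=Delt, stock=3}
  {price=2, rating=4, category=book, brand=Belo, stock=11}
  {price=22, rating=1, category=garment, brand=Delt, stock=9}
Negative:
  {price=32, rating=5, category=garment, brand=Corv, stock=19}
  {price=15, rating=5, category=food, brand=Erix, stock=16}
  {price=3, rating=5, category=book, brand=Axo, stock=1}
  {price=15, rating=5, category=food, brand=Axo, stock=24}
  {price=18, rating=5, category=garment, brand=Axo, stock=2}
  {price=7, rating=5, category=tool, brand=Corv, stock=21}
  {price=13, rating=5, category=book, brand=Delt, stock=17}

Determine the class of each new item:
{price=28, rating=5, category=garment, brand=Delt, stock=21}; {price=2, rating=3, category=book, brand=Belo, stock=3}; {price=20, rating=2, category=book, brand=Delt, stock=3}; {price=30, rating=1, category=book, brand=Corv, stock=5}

Negative, Positive, Positive, Positive

A rule that fits every label: rating ≤ 4 — true of each 'Positive' example, false of each 'Negative' one.
{price=28, rating=5, category=garment, brand=Delt, stock=21}: rating = 5, fails this test → Negative. {price=2, rating=3, category=book, brand=Belo, stock=3}: rating = 3, meets the rule → Positive. {price=20, rating=2, category=book, brand=Delt, stock=3}: rating = 2, meets the rule → Positive. {price=30, rating=1, category=book, brand=Corv, stock=5}: rating = 1, meets the rule → Positive.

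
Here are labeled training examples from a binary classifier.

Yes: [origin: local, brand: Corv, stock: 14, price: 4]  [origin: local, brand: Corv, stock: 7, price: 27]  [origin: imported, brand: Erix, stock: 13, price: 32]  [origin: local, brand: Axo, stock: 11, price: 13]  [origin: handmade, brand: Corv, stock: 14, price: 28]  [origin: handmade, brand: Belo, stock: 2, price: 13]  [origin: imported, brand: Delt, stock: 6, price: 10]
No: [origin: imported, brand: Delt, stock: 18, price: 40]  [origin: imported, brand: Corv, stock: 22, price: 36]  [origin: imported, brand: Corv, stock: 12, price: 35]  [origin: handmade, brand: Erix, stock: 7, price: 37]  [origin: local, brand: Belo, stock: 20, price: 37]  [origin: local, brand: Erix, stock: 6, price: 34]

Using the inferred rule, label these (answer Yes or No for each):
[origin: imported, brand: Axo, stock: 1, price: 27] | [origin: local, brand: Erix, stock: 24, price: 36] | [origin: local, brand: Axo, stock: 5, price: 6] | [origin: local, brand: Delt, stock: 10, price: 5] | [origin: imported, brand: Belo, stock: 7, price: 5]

One predicate separates the groups cleanly: price ≤ 32.
[origin: imported, brand: Axo, stock: 1, price: 27] → price = 27 → Yes. [origin: local, brand: Erix, stock: 24, price: 36] → price = 36 → No. [origin: local, brand: Axo, stock: 5, price: 6] → price = 6 → Yes. [origin: local, brand: Delt, stock: 10, price: 5] → price = 5 → Yes. [origin: imported, brand: Belo, stock: 7, price: 5] → price = 5 → Yes.

Yes, No, Yes, Yes, Yes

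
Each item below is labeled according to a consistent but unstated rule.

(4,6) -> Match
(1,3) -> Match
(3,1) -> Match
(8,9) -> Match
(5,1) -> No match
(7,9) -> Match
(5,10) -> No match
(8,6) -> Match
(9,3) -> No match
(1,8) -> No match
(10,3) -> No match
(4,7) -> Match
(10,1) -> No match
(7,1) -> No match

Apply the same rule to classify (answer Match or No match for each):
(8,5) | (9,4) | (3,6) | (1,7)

Rule: |first − second| ≤ 3. This holds for each 'Match' example and fails for each 'No match' one.
(8,5): |8−5| = 3, matches → Match.
(9,4): |9−4| = 5, does not satisfy this → No match.
(3,6): |3−6| = 3, matches → Match.
(1,7): |1−7| = 6, does not satisfy this → No match.

Match, No match, Match, No match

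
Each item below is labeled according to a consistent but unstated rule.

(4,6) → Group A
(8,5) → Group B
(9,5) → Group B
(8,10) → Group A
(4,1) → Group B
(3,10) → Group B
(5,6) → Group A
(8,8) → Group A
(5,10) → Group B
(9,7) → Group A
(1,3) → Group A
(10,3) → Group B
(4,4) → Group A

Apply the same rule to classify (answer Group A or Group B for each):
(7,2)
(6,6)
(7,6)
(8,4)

The pattern is that an item is 'Group A' exactly when: |first − second| ≤ 2.
(7,2): |7−2| = 5 — does not fit, so Group B.
(6,6): |6−6| = 0 — matches, so Group A.
(7,6): |7−6| = 1 — matches, so Group A.
(8,4): |8−4| = 4 — does not fit, so Group B.

Group B, Group A, Group A, Group B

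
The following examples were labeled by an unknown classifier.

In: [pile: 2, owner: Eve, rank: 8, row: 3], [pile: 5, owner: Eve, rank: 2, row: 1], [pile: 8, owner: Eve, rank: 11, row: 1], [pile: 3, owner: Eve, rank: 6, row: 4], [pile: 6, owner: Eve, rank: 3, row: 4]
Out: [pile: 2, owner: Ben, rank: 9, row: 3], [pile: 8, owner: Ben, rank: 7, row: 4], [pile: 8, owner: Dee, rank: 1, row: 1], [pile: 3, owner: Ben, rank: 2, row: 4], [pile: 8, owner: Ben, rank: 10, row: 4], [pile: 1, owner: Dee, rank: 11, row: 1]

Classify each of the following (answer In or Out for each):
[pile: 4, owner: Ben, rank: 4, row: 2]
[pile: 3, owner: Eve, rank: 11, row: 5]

The rule appears to be: owner is Eve.
[pile: 4, owner: Ben, rank: 4, row: 2]: owner is Ben, does not satisfy this → Out. [pile: 3, owner: Eve, rank: 11, row: 5]: owner is Eve, fits → In.

Out, In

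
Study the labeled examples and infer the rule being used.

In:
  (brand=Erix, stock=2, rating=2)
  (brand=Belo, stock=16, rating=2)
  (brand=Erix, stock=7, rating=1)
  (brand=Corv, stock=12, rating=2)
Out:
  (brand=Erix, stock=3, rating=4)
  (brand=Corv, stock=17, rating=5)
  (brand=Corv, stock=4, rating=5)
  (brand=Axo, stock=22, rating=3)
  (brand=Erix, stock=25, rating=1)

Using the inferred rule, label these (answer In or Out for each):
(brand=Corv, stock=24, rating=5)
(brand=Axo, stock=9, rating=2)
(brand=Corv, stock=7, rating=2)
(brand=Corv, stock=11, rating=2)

Out, In, In, In

The classifier is using: stock ≤ 16 AND rating ≤ 2.
Out: (brand=Corv, stock=24, rating=5), since stock = 24, rating = 5. In: (brand=Axo, stock=9, rating=2), since stock = 9, rating = 2. In: (brand=Corv, stock=7, rating=2), since stock = 7, rating = 2. In: (brand=Corv, stock=11, rating=2), since stock = 11, rating = 2.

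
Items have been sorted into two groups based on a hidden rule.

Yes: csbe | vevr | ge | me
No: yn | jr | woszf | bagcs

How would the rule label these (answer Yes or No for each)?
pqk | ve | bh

No, Yes, No

The rule appears to be: contains 'e'.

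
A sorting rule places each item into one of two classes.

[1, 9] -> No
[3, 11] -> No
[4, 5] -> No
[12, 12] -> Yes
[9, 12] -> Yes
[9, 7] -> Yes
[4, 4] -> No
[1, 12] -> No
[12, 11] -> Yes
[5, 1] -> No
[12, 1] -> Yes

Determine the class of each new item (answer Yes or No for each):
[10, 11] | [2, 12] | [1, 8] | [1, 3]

Yes, No, No, No

A rule that fits every label: first ≥ 7 — true of each 'Yes' example, false of each 'No' one.
[10, 11]: first 10 — meets the rule, so Yes. [2, 12]: first 2 — doesn't match, so No. [1, 8]: first 1 — doesn't match, so No. [1, 3]: first 1 — doesn't match, so No.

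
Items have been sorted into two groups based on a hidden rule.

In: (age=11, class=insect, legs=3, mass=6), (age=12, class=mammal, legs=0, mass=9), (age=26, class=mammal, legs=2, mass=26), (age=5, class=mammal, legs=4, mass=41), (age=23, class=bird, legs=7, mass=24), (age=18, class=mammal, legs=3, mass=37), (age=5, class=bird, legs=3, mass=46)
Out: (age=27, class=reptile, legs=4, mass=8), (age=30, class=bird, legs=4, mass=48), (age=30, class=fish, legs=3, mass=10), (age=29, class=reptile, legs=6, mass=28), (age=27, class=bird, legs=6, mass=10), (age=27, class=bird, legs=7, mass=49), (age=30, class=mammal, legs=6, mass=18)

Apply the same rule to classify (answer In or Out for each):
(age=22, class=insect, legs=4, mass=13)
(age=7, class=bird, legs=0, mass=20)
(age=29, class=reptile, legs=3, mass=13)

Rule: age ≤ 26. This holds for each 'In' example and fails for each 'Out' one.
(age=22, class=insect, legs=4, mass=13): age = 22 — passes, so In. (age=7, class=bird, legs=0, mass=20): age = 7 — passes, so In. (age=29, class=reptile, legs=3, mass=13): age = 29 — doesn't qualify, so Out.

In, In, Out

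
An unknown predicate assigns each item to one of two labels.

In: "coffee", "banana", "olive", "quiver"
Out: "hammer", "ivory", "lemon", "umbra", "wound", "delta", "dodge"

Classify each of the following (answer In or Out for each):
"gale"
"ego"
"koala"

'In' ⟺ has ≥ 3 vowels.
"gale" → 2 vowels → Out. "ego" → 2 vowels → Out. "koala" → 3 vowels → In.

Out, Out, In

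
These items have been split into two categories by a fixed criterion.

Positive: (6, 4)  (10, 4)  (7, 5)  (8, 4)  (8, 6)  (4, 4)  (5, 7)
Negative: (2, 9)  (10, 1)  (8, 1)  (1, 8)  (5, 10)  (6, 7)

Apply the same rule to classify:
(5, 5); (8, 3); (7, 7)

The classifier is using: sum is even.
(5, 5): 5+5 = 10, checks out → Positive. (8, 3): 8+3 = 11, doesn't qualify → Negative. (7, 7): 7+7 = 14, checks out → Positive.

Positive, Negative, Positive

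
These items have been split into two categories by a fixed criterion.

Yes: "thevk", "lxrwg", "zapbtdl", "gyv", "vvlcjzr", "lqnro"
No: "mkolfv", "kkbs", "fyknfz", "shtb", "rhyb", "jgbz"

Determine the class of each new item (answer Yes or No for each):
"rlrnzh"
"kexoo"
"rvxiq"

No, Yes, Yes

Comparing the two groups points to one rule — odd length.
"rlrnzh": length 6 — does not satisfy this, so No. "kexoo": length 5 — passes, so Yes. "rvxiq": length 5 — passes, so Yes.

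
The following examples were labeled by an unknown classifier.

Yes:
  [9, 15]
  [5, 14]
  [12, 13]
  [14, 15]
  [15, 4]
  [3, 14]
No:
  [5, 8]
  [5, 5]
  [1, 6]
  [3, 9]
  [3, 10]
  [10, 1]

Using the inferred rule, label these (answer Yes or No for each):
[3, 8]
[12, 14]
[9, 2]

The common property of the 'Yes' items is: sum ≥ 17. No 'No' item has it.
[3, 8]: 3+8 = 11 — does not satisfy this, so No.
[12, 14]: 12+14 = 26 — has this property, so Yes.
[9, 2]: 9+2 = 11 — does not satisfy this, so No.

No, Yes, No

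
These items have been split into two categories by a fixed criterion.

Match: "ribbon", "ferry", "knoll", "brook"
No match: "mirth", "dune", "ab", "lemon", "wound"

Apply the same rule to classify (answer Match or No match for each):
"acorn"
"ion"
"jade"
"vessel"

No match, No match, No match, Match

Every 'Match' example satisfies: has a double letter. None of the 'No match' examples do.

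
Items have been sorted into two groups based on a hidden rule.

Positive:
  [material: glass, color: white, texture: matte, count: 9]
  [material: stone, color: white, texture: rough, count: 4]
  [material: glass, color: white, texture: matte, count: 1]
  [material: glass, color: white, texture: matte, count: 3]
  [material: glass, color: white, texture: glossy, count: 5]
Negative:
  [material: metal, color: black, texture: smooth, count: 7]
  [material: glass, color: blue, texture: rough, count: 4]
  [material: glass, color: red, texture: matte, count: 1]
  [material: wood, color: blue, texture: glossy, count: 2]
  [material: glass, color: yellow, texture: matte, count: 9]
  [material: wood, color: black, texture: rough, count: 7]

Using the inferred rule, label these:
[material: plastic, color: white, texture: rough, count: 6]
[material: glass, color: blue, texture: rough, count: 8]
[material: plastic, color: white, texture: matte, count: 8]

The distinguishing property — color is white — holds for all the 'Positive' cases and none of the 'Negative' cases.
[material: plastic, color: white, texture: rough, count: 6]: color is white, matches → Positive. [material: glass, color: blue, texture: rough, count: 8]: color is blue, does not satisfy this → Negative. [material: plastic, color: white, texture: matte, count: 8]: color is white, matches → Positive.

Positive, Negative, Positive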